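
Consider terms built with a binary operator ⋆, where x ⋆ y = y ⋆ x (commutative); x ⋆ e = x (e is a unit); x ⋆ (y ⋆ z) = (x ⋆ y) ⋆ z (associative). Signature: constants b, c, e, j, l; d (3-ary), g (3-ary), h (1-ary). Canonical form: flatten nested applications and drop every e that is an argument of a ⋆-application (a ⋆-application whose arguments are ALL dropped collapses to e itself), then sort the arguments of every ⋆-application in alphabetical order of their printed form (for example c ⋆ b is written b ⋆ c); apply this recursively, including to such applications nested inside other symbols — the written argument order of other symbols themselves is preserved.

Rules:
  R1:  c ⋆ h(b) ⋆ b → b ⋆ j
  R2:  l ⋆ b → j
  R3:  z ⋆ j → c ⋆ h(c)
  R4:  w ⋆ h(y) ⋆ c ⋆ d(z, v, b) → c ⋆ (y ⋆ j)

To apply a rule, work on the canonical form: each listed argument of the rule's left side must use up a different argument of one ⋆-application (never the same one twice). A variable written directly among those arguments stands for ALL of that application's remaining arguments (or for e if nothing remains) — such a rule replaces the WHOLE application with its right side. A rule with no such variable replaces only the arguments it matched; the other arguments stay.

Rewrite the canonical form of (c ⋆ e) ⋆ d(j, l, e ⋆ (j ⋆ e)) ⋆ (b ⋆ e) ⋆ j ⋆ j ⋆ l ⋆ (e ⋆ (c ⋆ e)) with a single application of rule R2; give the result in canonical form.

Canonical form:  b ⋆ c ⋆ c ⋆ d(j, l, j) ⋆ j ⋆ j ⋆ l
R2 matches:  uses b, l
Result:  c ⋆ c ⋆ d(j, l, j) ⋆ j ⋆ j ⋆ j

Answer: c ⋆ c ⋆ d(j, l, j) ⋆ j ⋆ j ⋆ j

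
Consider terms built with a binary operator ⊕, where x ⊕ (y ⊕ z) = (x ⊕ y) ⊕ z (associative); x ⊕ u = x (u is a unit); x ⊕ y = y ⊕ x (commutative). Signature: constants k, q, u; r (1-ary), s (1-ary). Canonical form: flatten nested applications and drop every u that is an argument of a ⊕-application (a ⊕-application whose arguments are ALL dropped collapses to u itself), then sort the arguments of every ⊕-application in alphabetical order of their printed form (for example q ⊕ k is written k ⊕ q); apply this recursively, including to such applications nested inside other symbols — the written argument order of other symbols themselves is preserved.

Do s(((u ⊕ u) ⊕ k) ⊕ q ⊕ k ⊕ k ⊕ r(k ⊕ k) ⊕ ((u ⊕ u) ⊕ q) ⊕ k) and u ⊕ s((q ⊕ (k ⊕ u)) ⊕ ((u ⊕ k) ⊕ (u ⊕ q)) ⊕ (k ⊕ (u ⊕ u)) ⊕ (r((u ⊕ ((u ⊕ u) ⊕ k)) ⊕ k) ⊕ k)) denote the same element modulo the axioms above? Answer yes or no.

Answer: yes — both canonical forms are s(k ⊕ k ⊕ k ⊕ k ⊕ q ⊕ q ⊕ r(k ⊕ k))

Derivation:
Left:  s(((u ⊕ u) ⊕ k) ⊕ q ⊕ k ⊕ k ⊕ r(k ⊕ k) ⊕ ((u ⊕ u) ⊕ q) ⊕ k)
  Focus inside:  ((u ⊕ u) ⊕ k) ⊕ q ⊕ k ⊕ k ⊕ r(k ⊕ k) ⊕ ((u ⊕ u) ⊕ q) ⊕ k
  Merge nested applications:  u ⊕ u ⊕ k ⊕ q ⊕ k ⊕ k ⊕ r(k ⊕ k) ⊕ u ⊕ u ⊕ q ⊕ k
  Units out:  drop u (×4)
  Sort arguments:  k ⊕ k ⊕ k ⊕ k ⊕ q ⊕ q ⊕ r(k ⊕ k)
  Rebuild:  s(k ⊕ k ⊕ k ⊕ k ⊕ q ⊕ q ⊕ r(k ⊕ k))
Right:  u ⊕ s((q ⊕ (k ⊕ u)) ⊕ ((u ⊕ k) ⊕ (u ⊕ q)) ⊕ (k ⊕ (u ⊕ u)) ⊕ (r((u ⊕ ((u ⊕ u) ⊕ k)) ⊕ k) ⊕ k))
  Inside:  s((q ⊕ (k ⊕ u)) ⊕ ((u ⊕ k) ⊕ (u ⊕ q)) ⊕ (k ⊕ (u ⊕ u)) ⊕ (r((u ⊕ ((u ⊕ u) ⊕ k)) ⊕ k) ⊕ k))  →  s(k ⊕ k ⊕ k ⊕ k ⊕ q ⊕ q ⊕ r(k ⊕ k))
  Unit:  drop u
  Sort:  s(k ⊕ k ⊕ k ⊕ k ⊕ q ⊕ q ⊕ r(k ⊕ k))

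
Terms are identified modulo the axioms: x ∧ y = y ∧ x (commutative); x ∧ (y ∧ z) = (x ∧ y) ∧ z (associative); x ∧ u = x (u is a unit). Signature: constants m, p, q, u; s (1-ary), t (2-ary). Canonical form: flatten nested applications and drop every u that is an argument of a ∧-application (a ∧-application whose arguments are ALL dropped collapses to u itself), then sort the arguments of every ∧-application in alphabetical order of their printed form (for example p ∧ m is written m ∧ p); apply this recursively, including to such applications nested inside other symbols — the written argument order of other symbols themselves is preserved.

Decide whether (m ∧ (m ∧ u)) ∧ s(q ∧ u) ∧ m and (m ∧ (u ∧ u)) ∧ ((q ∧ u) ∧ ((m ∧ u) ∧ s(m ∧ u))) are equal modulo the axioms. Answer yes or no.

Left:  (m ∧ (m ∧ u)) ∧ s(q ∧ u) ∧ m
  Merge nested applications:  m ∧ m ∧ u ∧ s(q ∧ u) ∧ m
  Inside:  s(q ∧ u)  →  s(q)
  Units out:  drop u
  Order the arguments:  m ∧ m ∧ m ∧ s(q)
Right:  (m ∧ (u ∧ u)) ∧ ((q ∧ u) ∧ ((m ∧ u) ∧ s(m ∧ u)))
  Flatten:  m ∧ u ∧ u ∧ q ∧ u ∧ m ∧ u ∧ s(m ∧ u)
  Inside:  s(m ∧ u)  →  s(m)
  Units out:  drop u (×4)
  Sort arguments:  m ∧ m ∧ q ∧ s(m)

Answer: no — m ∧ m ∧ m ∧ s(q) vs m ∧ m ∧ q ∧ s(m)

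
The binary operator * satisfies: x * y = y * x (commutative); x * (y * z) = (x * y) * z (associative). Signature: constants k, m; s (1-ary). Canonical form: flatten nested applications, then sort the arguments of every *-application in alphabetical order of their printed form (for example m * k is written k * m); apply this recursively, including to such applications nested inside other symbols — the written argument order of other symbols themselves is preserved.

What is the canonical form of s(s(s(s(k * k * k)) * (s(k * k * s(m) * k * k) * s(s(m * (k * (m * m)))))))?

Answer: s(s(s(k * k * k * k * s(m)) * s(s(k * k * k)) * s(s(k * m * m * m))))

Derivation:
Focus inside:  s(s(k * k * k)) * (s(k * k * s(m) * k * k) * s(s(m * (k * (m * m)))))
Merge nested applications:  s(s(k * k * k)) * s(k * k * s(m) * k * k) * s(s(m * (k * (m * m))))
Canonicalize subterm:  s(k * k * s(m) * k * k)  →  s(k * k * k * k * s(m))
Inside:  s(s(m * (k * (m * m))))  →  s(s(k * m * m * m))
Sort:  s(k * k * k * k * s(m)) * s(s(k * k * k)) * s(s(k * m * m * m))
Reassemble:  s(s(s(k * k * k * k * s(m)) * s(s(k * k * k)) * s(s(k * m * m * m))))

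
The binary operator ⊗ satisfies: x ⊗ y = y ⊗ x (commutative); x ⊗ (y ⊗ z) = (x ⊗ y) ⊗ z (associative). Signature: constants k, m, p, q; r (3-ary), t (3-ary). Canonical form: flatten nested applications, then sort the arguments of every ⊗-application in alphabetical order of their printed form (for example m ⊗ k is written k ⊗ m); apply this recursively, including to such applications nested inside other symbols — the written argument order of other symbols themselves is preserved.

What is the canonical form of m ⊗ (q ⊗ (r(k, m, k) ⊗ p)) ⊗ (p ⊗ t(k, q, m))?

Answer: m ⊗ p ⊗ p ⊗ q ⊗ r(k, m, k) ⊗ t(k, q, m)

Derivation:
Un-nest:  m ⊗ q ⊗ r(k, m, k) ⊗ p ⊗ p ⊗ t(k, q, m)
Sort arguments:  m ⊗ p ⊗ p ⊗ q ⊗ r(k, m, k) ⊗ t(k, q, m)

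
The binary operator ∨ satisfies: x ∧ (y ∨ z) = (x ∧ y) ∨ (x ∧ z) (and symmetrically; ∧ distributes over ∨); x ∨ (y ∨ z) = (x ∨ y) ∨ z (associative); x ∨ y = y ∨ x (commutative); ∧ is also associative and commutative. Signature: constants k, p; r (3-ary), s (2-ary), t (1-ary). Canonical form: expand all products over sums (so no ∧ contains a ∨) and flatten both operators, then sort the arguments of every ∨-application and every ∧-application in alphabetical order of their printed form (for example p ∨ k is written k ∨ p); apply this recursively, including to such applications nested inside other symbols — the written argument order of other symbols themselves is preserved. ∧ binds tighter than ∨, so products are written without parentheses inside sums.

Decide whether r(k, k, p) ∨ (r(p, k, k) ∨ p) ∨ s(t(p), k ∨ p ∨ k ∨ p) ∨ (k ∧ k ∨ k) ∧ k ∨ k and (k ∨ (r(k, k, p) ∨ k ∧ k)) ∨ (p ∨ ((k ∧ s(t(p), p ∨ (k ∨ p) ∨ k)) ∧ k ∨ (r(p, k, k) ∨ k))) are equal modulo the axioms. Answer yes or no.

Left:  r(k, k, p) ∨ (r(p, k, k) ∨ p) ∨ s(t(p), k ∨ p ∨ k ∨ p) ∨ (k ∧ k ∨ k) ∧ k ∨ k
  Distribute:  r(k, k, p) ∨ r(p, k, k) ∨ p ∨ s(t(p), k ∨ k ∨ p ∨ p) ∨ k ∧ k ∧ k ∨ k ∧ k ∨ k
  Order the arguments:  k ∨ k ∧ k ∨ k ∧ k ∧ k ∨ p ∨ r(k, k, p) ∨ r(p, k, k) ∨ s(t(p), k ∨ k ∨ p ∨ p)
Right:  (k ∨ (r(k, k, p) ∨ k ∧ k)) ∨ (p ∨ ((k ∧ s(t(p), p ∨ (k ∨ p) ∨ k)) ∧ k ∨ (r(p, k, k) ∨ k)))
  Merge nested applications:  k ∨ r(k, k, p) ∨ k ∧ k ∨ p ∨ k ∧ k ∧ s(t(p), k ∨ k ∨ p ∨ p) ∨ r(p, k, k) ∨ k
  Sort arguments:  k ∨ k ∨ k ∧ k ∨ k ∧ k ∧ s(t(p), k ∨ k ∨ p ∨ p) ∨ p ∨ r(k, k, p) ∨ r(p, k, k)

Answer: no — k ∨ k ∧ k ∨ k ∧ k ∧ k ∨ p ∨ r(k, k, p) ∨ r(p, k, k) ∨ s(t(p), k ∨ k ∨ p ∨ p) vs k ∨ k ∨ k ∧ k ∨ k ∧ k ∧ s(t(p), k ∨ k ∨ p ∨ p) ∨ p ∨ r(k, k, p) ∨ r(p, k, k)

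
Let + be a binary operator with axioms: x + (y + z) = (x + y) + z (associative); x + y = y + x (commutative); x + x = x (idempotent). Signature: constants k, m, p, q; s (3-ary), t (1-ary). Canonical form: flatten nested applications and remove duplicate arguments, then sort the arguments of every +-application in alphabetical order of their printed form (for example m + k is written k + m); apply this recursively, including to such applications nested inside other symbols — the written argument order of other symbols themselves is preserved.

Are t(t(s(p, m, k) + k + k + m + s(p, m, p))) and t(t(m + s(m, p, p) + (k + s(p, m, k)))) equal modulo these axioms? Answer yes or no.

Answer: no — t(t(k + m + s(p, m, k) + s(p, m, p))) vs t(t(k + m + s(m, p, p) + s(p, m, k)))

Derivation:
Left:  t(t(s(p, m, k) + k + k + m + s(p, m, p)))
  Descend into:  s(p, m, k) + k + k + m + s(p, m, p)
  Idempotence:  drop duplicate k
  Sort:  k + m + s(p, m, k) + s(p, m, p)
  Reassemble:  t(t(k + m + s(p, m, k) + s(p, m, p)))
Right:  t(t(m + s(m, p, p) + (k + s(p, m, k))))
  Descend into:  m + s(m, p, p) + (k + s(p, m, k))
  Merge nested applications:  m + s(m, p, p) + k + s(p, m, k)
  Sort arguments:  k + m + s(m, p, p) + s(p, m, k)
  Reassemble:  t(t(k + m + s(m, p, p) + s(p, m, k)))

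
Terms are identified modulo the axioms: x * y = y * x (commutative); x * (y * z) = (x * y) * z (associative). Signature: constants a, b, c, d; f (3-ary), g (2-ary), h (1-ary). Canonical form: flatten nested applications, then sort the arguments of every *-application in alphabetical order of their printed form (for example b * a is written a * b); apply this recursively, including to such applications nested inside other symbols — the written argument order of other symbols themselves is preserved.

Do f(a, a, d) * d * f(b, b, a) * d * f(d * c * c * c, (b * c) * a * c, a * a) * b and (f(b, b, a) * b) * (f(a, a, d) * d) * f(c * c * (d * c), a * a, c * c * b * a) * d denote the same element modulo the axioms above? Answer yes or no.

Answer: no — b * d * d * f(a, a, d) * f(b, b, a) * f(c * c * c * d, a * b * c * c, a * a) vs b * d * d * f(a, a, d) * f(b, b, a) * f(c * c * c * d, a * a, a * b * c * c)

Derivation:
Left:  f(a, a, d) * d * f(b, b, a) * d * f(d * c * c * c, (b * c) * a * c, a * a) * b
  Inside:  f(d * c * c * c, (b * c) * a * c, a * a)  →  f(c * c * c * d, a * b * c * c, a * a)
  Sort:  b * d * d * f(a, a, d) * f(b, b, a) * f(c * c * c * d, a * b * c * c, a * a)
Right:  (f(b, b, a) * b) * (f(a, a, d) * d) * f(c * c * (d * c), a * a, c * c * b * a) * d
  Flatten:  f(b, b, a) * b * f(a, a, d) * d * f(c * c * (d * c), a * a, c * c * b * a) * d
  Inside:  f(c * c * (d * c), a * a, c * c * b * a)  →  f(c * c * c * d, a * a, a * b * c * c)
  Order the arguments:  b * d * d * f(a, a, d) * f(b, b, a) * f(c * c * c * d, a * a, a * b * c * c)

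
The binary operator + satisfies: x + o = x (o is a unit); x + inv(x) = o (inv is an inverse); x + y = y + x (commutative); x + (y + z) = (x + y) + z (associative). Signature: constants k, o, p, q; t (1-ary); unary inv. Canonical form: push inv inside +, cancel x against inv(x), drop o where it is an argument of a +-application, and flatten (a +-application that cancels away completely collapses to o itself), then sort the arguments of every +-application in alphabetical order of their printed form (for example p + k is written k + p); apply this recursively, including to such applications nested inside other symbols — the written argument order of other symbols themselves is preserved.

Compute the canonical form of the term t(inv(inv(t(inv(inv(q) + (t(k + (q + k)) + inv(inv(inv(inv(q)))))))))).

Work inside:  inv(q) + (t(k + (q + k)) + inv(inv(inv(inv(q)))))
Push inv inside:  distribute inv over + and collapse double inv
Cancel:  q cancels
Collect terms:  t(k + k + q)
Put back:  t(t(inv(t(k + k + q))))

Answer: t(t(inv(t(k + k + q))))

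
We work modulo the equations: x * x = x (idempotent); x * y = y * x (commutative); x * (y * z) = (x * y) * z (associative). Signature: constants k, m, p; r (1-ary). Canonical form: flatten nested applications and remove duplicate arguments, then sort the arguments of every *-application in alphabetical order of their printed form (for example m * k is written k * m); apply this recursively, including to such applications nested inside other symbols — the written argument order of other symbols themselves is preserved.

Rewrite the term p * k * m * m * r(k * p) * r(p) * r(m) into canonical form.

Drop duplicates:  drop duplicate m
Sort:  k * m * p * r(k * p) * r(m) * r(p)

Answer: k * m * p * r(k * p) * r(m) * r(p)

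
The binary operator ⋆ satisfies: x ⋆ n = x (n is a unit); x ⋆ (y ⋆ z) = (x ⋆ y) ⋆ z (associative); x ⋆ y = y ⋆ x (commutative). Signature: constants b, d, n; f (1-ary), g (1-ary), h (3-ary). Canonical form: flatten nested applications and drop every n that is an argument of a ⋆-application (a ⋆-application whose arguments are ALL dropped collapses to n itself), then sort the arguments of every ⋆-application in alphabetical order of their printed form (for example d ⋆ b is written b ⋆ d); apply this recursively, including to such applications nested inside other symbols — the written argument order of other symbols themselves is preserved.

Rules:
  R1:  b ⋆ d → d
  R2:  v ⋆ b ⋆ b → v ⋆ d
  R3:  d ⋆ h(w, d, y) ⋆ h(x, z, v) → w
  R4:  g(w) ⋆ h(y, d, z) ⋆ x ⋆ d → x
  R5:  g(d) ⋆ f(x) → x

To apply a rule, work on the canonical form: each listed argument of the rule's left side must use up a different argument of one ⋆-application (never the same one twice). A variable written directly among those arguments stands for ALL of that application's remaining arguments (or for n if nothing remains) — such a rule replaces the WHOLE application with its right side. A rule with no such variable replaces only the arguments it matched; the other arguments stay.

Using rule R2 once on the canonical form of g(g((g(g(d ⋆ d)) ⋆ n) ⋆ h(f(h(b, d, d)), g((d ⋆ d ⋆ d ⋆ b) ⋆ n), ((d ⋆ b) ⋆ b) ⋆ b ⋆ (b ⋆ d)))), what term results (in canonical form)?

Canonical form:  g(g(g(g(d ⋆ d)) ⋆ h(f(h(b, d, d)), g(b ⋆ d ⋆ d ⋆ d), b ⋆ b ⋆ b ⋆ b ⋆ d ⋆ d)))
Match R2:  consume b, b;  v := b ⋆ b ⋆ d ⋆ d
The extension variable absorbs all remaining arguments, so the whole application is rewritten.
New term:  g(g(g(g(d ⋆ d)) ⋆ h(f(h(b, d, d)), g(b ⋆ d ⋆ d ⋆ d), b ⋆ b ⋆ d ⋆ d ⋆ d)))

Answer: g(g(g(g(d ⋆ d)) ⋆ h(f(h(b, d, d)), g(b ⋆ d ⋆ d ⋆ d), b ⋆ b ⋆ d ⋆ d ⋆ d)))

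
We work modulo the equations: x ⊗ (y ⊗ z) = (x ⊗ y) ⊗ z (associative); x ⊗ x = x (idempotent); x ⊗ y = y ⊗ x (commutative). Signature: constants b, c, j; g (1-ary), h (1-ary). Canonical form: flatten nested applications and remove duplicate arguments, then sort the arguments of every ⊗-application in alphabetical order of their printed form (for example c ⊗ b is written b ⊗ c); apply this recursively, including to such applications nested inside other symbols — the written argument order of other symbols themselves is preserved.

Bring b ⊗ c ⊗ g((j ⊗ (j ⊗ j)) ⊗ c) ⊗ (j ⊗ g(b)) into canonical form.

Answer: b ⊗ c ⊗ g(b) ⊗ g(c ⊗ j) ⊗ j

Derivation:
Flatten:  b ⊗ c ⊗ g((j ⊗ (j ⊗ j)) ⊗ c) ⊗ j ⊗ g(b)
Canonicalize subterm:  g((j ⊗ (j ⊗ j)) ⊗ c)  →  g(c ⊗ j)
Sort:  b ⊗ c ⊗ g(b) ⊗ g(c ⊗ j) ⊗ j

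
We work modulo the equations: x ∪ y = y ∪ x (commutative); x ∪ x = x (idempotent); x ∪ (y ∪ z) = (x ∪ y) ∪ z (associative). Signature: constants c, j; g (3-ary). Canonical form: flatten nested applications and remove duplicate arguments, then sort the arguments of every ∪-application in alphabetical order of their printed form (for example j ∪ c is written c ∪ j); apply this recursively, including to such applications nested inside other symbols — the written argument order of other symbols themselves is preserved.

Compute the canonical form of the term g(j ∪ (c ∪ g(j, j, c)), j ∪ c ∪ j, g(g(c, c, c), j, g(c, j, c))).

Answer: g(c ∪ g(j, j, c) ∪ j, c ∪ j, g(g(c, c, c), j, g(c, j, c)))

Derivation:
Focus inside:  j ∪ (c ∪ g(j, j, c))
Merge nested applications:  j ∪ c ∪ g(j, j, c)
Order the arguments:  c ∪ g(j, j, c) ∪ j
Rebuild:  g(c ∪ g(j, j, c) ∪ j, c ∪ j, g(g(c, c, c), j, g(c, j, c)))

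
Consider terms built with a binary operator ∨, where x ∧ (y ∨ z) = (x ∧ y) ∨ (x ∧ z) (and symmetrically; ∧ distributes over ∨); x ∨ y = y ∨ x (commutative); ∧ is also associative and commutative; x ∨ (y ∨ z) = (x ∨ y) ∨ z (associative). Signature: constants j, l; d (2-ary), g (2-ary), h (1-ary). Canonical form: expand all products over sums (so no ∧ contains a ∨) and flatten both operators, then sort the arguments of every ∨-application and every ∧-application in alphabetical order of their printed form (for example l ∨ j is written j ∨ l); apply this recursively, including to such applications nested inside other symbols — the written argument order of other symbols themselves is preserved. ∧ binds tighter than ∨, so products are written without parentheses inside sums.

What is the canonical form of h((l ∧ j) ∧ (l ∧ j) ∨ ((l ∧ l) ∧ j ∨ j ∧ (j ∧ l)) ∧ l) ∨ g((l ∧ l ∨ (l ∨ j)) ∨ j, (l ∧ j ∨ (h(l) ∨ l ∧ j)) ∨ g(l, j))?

Expand products over sums:  h(j ∧ j ∧ l ∧ l ∨ j ∧ j ∧ l ∧ l ∨ j ∧ l ∧ l ∧ l) ∨ g(j ∨ j ∨ l ∨ l ∧ l, g(l, j) ∨ h(l) ∨ j ∧ l ∨ j ∧ l)
Sort arguments:  g(j ∨ j ∨ l ∨ l ∧ l, g(l, j) ∨ h(l) ∨ j ∧ l ∨ j ∧ l) ∨ h(j ∧ j ∧ l ∧ l ∨ j ∧ j ∧ l ∧ l ∨ j ∧ l ∧ l ∧ l)

Answer: g(j ∨ j ∨ l ∨ l ∧ l, g(l, j) ∨ h(l) ∨ j ∧ l ∨ j ∧ l) ∨ h(j ∧ j ∧ l ∧ l ∨ j ∧ j ∧ l ∧ l ∨ j ∧ l ∧ l ∧ l)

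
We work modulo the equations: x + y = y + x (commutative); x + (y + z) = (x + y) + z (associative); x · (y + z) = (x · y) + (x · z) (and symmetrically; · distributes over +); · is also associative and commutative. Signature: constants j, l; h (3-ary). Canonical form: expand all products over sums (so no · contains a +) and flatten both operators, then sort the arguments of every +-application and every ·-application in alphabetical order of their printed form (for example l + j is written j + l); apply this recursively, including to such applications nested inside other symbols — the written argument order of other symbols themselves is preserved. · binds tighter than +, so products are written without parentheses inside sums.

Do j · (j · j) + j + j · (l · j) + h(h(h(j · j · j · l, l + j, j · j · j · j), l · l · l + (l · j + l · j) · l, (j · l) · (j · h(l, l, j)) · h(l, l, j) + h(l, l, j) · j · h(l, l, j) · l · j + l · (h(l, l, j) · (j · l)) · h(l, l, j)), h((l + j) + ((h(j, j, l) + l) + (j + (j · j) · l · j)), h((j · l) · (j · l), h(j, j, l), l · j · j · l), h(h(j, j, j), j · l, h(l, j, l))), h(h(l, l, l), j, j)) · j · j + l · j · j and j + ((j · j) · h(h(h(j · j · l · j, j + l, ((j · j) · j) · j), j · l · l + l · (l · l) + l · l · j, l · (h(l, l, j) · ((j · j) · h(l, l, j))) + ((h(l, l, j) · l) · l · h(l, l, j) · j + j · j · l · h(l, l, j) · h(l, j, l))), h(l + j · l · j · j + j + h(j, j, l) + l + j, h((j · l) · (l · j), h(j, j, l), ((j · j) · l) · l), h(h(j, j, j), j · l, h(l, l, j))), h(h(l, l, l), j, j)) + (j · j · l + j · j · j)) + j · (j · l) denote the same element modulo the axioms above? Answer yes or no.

Left:  j · (j · j) + j + j · (l · j) + h(h(h(j · j · j · l, l + j, j · j · j · j), l · l · l + (l · j + l · j) · l, (j · l) · (j · h(l, l, j)) · h(l, l, j) + h(l, l, j) · j · h(l, l, j) · l · j + l · (h(l, l, j) · (j · l)) · h(l, l, j)), h((l + j) + ((h(j, j, l) + l) + (j + (j · j) · l · j)), h((j · l) · (j · l), h(j, j, l), l · j · j · l), h(h(j, j, j), j · l, h(l, j, l))), h(h(l, l, l), j, j)) · j · j + l · j · j
  Expand products over sums:  j · j · j + j + j · j · l + h(h(h(j · j · j · l, j + l, j · j · j · j), j · l · l + j · l · l + l · l · l, h(l, l, j) · h(l, l, j) · j · j · l + h(l, l, j) · h(l, l, j) · j · j · l + h(l, l, j) · h(l, l, j) · j · l · l), h(h(j, j, l) + j + j + j · j · j · l + l + l, h(j · j · l · l, h(j, j, l), j · j · l · l), h(h(j, j, j), j · l, h(l, j, l))), h(h(l, l, l), j, j)) · j · j + j · j · l
  Sort:  h(h(h(j · j · j · l, j + l, j · j · j · j), j · l · l + j · l · l + l · l · l, h(l, l, j) · h(l, l, j) · j · j · l + h(l, l, j) · h(l, l, j) · j · j · l + h(l, l, j) · h(l, l, j) · j · l · l), h(h(j, j, l) + j + j + j · j · j · l + l + l, h(j · j · l · l, h(j, j, l), j · j · l · l), h(h(j, j, j), j · l, h(l, j, l))), h(h(l, l, l), j, j)) · j · j + j + j · j · j + j · j · l + j · j · l
Right:  j + ((j · j) · h(h(h(j · j · l · j, j + l, ((j · j) · j) · j), j · l · l + l · (l · l) + l · l · j, l · (h(l, l, j) · ((j · j) · h(l, l, j))) + ((h(l, l, j) · l) · l · h(l, l, j) · j + j · j · l · h(l, l, j) · h(l, j, l))), h(l + j · l · j · j + j + h(j, j, l) + l + j, h((j · l) · (l · j), h(j, j, l), ((j · j) · l) · l), h(h(j, j, j), j · l, h(l, l, j))), h(h(l, l, l), j, j)) + (j · j · l + j · j · j)) + j · (j · l)
  Merge nested applications:  j + h(h(h(j · j · j · l, j + l, j · j · j · j), j · l · l + j · l · l + l · l · l, h(l, j, l) · h(l, l, j) · j · j · l + h(l, l, j) · h(l, l, j) · j · j · l + h(l, l, j) · h(l, l, j) · j · l · l), h(h(j, j, l) + j + j + j · j · j · l + l + l, h(j · j · l · l, h(j, j, l), j · j · l · l), h(h(j, j, j), j · l, h(l, l, j))), h(h(l, l, l), j, j)) · j · j + j · j · l + j · j · j + j · j · l
  Sort arguments:  h(h(h(j · j · j · l, j + l, j · j · j · j), j · l · l + j · l · l + l · l · l, h(l, j, l) · h(l, l, j) · j · j · l + h(l, l, j) · h(l, l, j) · j · j · l + h(l, l, j) · h(l, l, j) · j · l · l), h(h(j, j, l) + j + j + j · j · j · l + l + l, h(j · j · l · l, h(j, j, l), j · j · l · l), h(h(j, j, j), j · l, h(l, l, j))), h(h(l, l, l), j, j)) · j · j + j + j · j · j + j · j · l + j · j · l

Answer: no — h(h(h(j · j · j · l, j + l, j · j · j · j), j · l · l + j · l · l + l · l · l, h(l, l, j) · h(l, l, j) · j · j · l + h(l, l, j) · h(l, l, j) · j · j · l + h(l, l, j) · h(l, l, j) · j · l · l), h(h(j, j, l) + j + j + j · j · j · l + l + l, h(j · j · l · l, h(j, j, l), j · j · l · l), h(h(j, j, j), j · l, h(l, j, l))), h(h(l, l, l), j, j)) · j · j + j + j · j · j + j · j · l + j · j · l vs h(h(h(j · j · j · l, j + l, j · j · j · j), j · l · l + j · l · l + l · l · l, h(l, j, l) · h(l, l, j) · j · j · l + h(l, l, j) · h(l, l, j) · j · j · l + h(l, l, j) · h(l, l, j) · j · l · l), h(h(j, j, l) + j + j + j · j · j · l + l + l, h(j · j · l · l, h(j, j, l), j · j · l · l), h(h(j, j, j), j · l, h(l, l, j))), h(h(l, l, l), j, j)) · j · j + j + j · j · j + j · j · l + j · j · l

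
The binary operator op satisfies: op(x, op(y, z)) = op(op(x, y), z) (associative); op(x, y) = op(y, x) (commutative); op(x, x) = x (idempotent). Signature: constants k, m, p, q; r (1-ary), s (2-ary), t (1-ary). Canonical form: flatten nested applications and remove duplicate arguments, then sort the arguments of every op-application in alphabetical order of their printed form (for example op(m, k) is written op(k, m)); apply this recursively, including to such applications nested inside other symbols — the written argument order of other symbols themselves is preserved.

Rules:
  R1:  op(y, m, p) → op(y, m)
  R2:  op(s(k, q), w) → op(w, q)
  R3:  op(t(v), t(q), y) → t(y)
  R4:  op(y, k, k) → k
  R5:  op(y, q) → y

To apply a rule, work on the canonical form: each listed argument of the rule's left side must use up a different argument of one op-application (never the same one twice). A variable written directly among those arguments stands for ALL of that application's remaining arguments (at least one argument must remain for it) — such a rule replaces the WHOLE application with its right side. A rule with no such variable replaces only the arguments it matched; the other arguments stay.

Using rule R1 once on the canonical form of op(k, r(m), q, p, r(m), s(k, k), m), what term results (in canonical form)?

Canonical form:  op(k, m, p, q, r(m), s(k, k))
R1 matches:  uses m, p;  y := op(k, q, r(m), s(k, k))
Every leftover argument binds to the variable; the entire application is replaced.
New term:  op(k, m, q, r(m), s(k, k))

Answer: op(k, m, q, r(m), s(k, k))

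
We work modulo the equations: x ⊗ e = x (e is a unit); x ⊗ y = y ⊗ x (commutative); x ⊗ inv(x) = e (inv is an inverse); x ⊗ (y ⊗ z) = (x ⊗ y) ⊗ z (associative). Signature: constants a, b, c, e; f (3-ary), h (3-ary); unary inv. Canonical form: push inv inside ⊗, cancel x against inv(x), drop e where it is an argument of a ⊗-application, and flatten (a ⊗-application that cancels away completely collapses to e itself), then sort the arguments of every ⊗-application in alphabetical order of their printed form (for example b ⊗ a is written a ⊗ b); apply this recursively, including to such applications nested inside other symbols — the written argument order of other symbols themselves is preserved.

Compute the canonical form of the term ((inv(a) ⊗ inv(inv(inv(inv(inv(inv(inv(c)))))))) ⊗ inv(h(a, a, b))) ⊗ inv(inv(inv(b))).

Answer: inv(a) ⊗ inv(b) ⊗ inv(c) ⊗ inv(h(a, a, b))

Derivation:
Push inv inside:  distribute inv over ⊗ and collapse double inv
Combine occurrences:  inv(a) ⊗ inv(c) ⊗ inv(h(a, a, b)) ⊗ inv(b)
Sort arguments:  inv(a) ⊗ inv(b) ⊗ inv(c) ⊗ inv(h(a, a, b))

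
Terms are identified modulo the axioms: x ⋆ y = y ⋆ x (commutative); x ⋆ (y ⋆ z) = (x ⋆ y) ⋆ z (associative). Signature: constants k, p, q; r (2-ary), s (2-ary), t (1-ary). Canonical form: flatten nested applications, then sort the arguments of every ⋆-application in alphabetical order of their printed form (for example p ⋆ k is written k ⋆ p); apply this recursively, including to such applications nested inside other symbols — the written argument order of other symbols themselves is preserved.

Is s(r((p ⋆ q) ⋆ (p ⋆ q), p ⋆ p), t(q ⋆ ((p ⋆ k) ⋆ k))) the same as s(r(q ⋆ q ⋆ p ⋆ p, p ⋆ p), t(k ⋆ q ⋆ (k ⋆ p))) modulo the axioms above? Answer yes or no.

Left:  s(r((p ⋆ q) ⋆ (p ⋆ q), p ⋆ p), t(q ⋆ ((p ⋆ k) ⋆ k)))
  Descend into:  q ⋆ ((p ⋆ k) ⋆ k)
  Flatten:  q ⋆ p ⋆ k ⋆ k
  Order the arguments:  k ⋆ k ⋆ p ⋆ q
  Put back:  s(r(p ⋆ p ⋆ q ⋆ q, p ⋆ p), t(k ⋆ k ⋆ p ⋆ q))
Right:  s(r(q ⋆ q ⋆ p ⋆ p, p ⋆ p), t(k ⋆ q ⋆ (k ⋆ p)))
  Work inside:  k ⋆ q ⋆ (k ⋆ p)
  Un-nest:  k ⋆ q ⋆ k ⋆ p
  Sort:  k ⋆ k ⋆ p ⋆ q
  Put back:  s(r(p ⋆ p ⋆ q ⋆ q, p ⋆ p), t(k ⋆ k ⋆ p ⋆ q))

Answer: yes — both canonical forms are s(r(p ⋆ p ⋆ q ⋆ q, p ⋆ p), t(k ⋆ k ⋆ p ⋆ q))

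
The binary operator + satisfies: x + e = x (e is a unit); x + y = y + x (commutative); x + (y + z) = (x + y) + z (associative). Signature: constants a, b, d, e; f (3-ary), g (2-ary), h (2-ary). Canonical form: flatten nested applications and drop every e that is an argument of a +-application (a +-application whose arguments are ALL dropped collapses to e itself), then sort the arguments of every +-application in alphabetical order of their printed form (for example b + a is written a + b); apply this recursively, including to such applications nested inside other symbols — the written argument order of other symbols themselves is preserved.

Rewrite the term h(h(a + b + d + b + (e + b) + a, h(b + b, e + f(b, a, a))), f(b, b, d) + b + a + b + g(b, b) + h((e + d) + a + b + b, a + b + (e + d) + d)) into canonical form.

Descend into:  f(b, b, d) + b + a + b + g(b, b) + h((e + d) + a + b + b, a + b + (e + d) + d)
Canonicalize subterm:  h((e + d) + a + b + b, a + b + (e + d) + d)  →  h(a + b + b + d, a + b + d + d)
Sort arguments:  a + b + b + f(b, b, d) + g(b, b) + h(a + b + b + d, a + b + d + d)
Reassemble:  h(h(a + a + b + b + b + d, h(b + b, f(b, a, a))), a + b + b + f(b, b, d) + g(b, b) + h(a + b + b + d, a + b + d + d))

Answer: h(h(a + a + b + b + b + d, h(b + b, f(b, a, a))), a + b + b + f(b, b, d) + g(b, b) + h(a + b + b + d, a + b + d + d))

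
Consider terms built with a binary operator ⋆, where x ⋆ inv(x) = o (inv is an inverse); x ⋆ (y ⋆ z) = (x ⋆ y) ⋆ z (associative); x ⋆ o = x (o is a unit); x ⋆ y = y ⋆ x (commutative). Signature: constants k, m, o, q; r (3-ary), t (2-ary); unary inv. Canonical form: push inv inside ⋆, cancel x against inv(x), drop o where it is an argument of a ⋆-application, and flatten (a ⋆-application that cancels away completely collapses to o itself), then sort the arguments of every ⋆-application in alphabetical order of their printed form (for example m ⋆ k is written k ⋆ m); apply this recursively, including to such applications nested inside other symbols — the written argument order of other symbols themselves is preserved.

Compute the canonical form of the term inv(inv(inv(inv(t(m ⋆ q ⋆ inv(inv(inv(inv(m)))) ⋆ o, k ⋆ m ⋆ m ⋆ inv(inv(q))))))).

Push inv inside:  distribute inv over ⋆ and collapse double inv
Collect:  t(m ⋆ m ⋆ q, k ⋆ m ⋆ m ⋆ q)

Answer: t(m ⋆ m ⋆ q, k ⋆ m ⋆ m ⋆ q)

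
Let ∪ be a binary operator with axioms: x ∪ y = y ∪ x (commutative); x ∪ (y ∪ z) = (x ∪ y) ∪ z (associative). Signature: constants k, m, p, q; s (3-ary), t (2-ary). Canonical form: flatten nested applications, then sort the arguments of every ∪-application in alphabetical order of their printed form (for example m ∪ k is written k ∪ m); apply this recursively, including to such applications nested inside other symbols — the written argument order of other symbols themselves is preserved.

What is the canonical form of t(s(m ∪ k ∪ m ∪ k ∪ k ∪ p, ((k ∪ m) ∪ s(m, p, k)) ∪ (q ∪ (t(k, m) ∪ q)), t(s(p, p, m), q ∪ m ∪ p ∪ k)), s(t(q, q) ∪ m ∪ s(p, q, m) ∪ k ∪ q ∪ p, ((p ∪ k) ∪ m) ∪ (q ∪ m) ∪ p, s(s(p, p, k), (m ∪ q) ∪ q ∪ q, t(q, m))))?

Focus inside:  ((k ∪ m) ∪ s(m, p, k)) ∪ (q ∪ (t(k, m) ∪ q))
Un-nest:  k ∪ m ∪ s(m, p, k) ∪ q ∪ t(k, m) ∪ q
Sort:  k ∪ m ∪ q ∪ q ∪ s(m, p, k) ∪ t(k, m)
Rebuild:  t(s(k ∪ k ∪ k ∪ m ∪ m ∪ p, k ∪ m ∪ q ∪ q ∪ s(m, p, k) ∪ t(k, m), t(s(p, p, m), k ∪ m ∪ p ∪ q)), s(k ∪ m ∪ p ∪ q ∪ s(p, q, m) ∪ t(q, q), k ∪ m ∪ m ∪ p ∪ p ∪ q, s(s(p, p, k), m ∪ q ∪ q ∪ q, t(q, m))))

Answer: t(s(k ∪ k ∪ k ∪ m ∪ m ∪ p, k ∪ m ∪ q ∪ q ∪ s(m, p, k) ∪ t(k, m), t(s(p, p, m), k ∪ m ∪ p ∪ q)), s(k ∪ m ∪ p ∪ q ∪ s(p, q, m) ∪ t(q, q), k ∪ m ∪ m ∪ p ∪ p ∪ q, s(s(p, p, k), m ∪ q ∪ q ∪ q, t(q, m))))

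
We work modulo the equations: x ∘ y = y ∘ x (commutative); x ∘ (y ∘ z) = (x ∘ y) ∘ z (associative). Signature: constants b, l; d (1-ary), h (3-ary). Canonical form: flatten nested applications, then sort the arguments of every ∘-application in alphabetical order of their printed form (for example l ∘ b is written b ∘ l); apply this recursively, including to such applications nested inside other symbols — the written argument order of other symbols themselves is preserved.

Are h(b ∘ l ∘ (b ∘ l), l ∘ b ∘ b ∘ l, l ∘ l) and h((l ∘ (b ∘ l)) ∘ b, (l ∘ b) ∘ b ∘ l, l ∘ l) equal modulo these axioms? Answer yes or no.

Answer: yes — both canonical forms are h(b ∘ b ∘ l ∘ l, b ∘ b ∘ l ∘ l, l ∘ l)

Derivation:
Left:  h(b ∘ l ∘ (b ∘ l), l ∘ b ∘ b ∘ l, l ∘ l)
  Work inside:  b ∘ l ∘ (b ∘ l)
  Un-nest:  b ∘ l ∘ b ∘ l
  Sort:  b ∘ b ∘ l ∘ l
  Rebuild:  h(b ∘ b ∘ l ∘ l, b ∘ b ∘ l ∘ l, l ∘ l)
Right:  h((l ∘ (b ∘ l)) ∘ b, (l ∘ b) ∘ b ∘ l, l ∘ l)
  Descend into:  (l ∘ (b ∘ l)) ∘ b
  Flatten:  l ∘ b ∘ l ∘ b
  Sort arguments:  b ∘ b ∘ l ∘ l
  Reassemble:  h(b ∘ b ∘ l ∘ l, b ∘ b ∘ l ∘ l, l ∘ l)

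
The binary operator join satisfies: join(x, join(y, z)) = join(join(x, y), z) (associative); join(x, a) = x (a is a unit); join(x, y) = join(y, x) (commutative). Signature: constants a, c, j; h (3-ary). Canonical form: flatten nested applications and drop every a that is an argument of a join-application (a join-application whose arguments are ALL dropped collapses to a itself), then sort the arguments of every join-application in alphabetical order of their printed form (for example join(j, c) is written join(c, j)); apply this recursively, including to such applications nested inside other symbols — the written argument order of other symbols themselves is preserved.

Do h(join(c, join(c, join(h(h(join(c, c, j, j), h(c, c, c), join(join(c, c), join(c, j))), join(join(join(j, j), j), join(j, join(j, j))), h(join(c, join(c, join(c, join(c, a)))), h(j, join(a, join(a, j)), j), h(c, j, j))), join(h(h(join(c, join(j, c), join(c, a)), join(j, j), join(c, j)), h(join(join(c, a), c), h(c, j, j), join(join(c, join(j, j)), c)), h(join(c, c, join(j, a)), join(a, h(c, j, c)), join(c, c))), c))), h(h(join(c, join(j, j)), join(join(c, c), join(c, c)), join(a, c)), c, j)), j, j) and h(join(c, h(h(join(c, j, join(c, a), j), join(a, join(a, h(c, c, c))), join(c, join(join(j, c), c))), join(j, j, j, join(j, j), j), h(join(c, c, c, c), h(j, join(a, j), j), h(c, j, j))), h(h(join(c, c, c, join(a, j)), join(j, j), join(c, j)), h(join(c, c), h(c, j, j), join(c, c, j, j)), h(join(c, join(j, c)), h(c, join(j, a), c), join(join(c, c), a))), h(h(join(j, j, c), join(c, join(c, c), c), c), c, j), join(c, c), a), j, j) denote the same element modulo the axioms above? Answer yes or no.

Left:  h(join(c, join(c, join(h(h(join(c, c, j, j), h(c, c, c), join(join(c, c), join(c, j))), join(join(join(j, j), j), join(j, join(j, j))), h(join(c, join(c, join(c, join(c, a)))), h(j, join(a, join(a, j)), j), h(c, j, j))), join(h(h(join(c, join(j, c), join(c, a)), join(j, j), join(c, j)), h(join(join(c, a), c), h(c, j, j), join(join(c, join(j, j)), c)), h(join(c, c, join(j, a)), join(a, h(c, j, c)), join(c, c))), c))), h(h(join(c, join(j, j)), join(join(c, c), join(c, c)), join(a, c)), c, j)), j, j)
  Descend into:  join(c, join(c, join(h(h(join(c, c, j, j), h(c, c, c), join(join(c, c), join(c, j))), join(join(join(j, j), j), join(j, join(j, j))), h(join(c, join(c, join(c, join(c, a)))), h(j, join(a, join(a, j)), j), h(c, j, j))), join(h(h(join(c, join(j, c), join(c, a)), join(j, j), join(c, j)), h(join(join(c, a), c), h(c, j, j), join(join(c, join(j, j)), c)), h(join(c, c, join(j, a)), join(a, h(c, j, c)), join(c, c))), c))), h(h(join(c, join(j, j)), join(join(c, c), join(c, c)), join(a, c)), c, j))
  Merge nested applications:  join(c, c, h(h(join(c, c, j, j), h(c, c, c), join(join(c, c), join(c, j))), join(join(join(j, j), j), join(j, join(j, j))), h(join(c, join(c, join(c, join(c, a)))), h(j, join(a, join(a, j)), j), h(c, j, j))), h(h(join(c, join(j, c), join(c, a)), join(j, j), join(c, j)), h(join(join(c, a), c), h(c, j, j), join(join(c, join(j, j)), c)), h(join(c, c, join(j, a)), join(a, h(c, j, c)), join(c, c))), c, h(h(join(c, join(j, j)), join(join(c, c), join(c, c)), join(a, c)), c, j))
  Simplify inside:  h(h(join(c, c, j, j), h(c, c, c), join(join(c, c), join(c, j))), join(join(join(j, j), j), join(j, join(j, j))), h(join(c, join(c, join(c, join(c, a)))), h(j, join(a, join(a, j)), j), h(c, j, j)))  →  h(h(join(c, c, j, j), h(c, c, c), join(c, c, c, j)), join(j, j, j, j, j, j), h(join(c, c, c, c), h(j, j, j), h(c, j, j)))
  Canonicalize subterm:  h(h(join(c, join(j, c), join(c, a)), join(j, j), join(c, j)), h(join(join(c, a), c), h(c, j, j), join(join(c, join(j, j)), c)), h(join(c, c, join(j, a)), join(a, h(c, j, c)), join(c, c)))  →  h(h(join(c, c, c, j), join(j, j), join(c, j)), h(join(c, c), h(c, j, j), join(c, c, j, j)), h(join(c, c, j), h(c, j, c), join(c, c)))
  Simplify inside:  h(h(join(c, join(j, j)), join(join(c, c), join(c, c)), join(a, c)), c, j)  →  h(h(join(c, j, j), join(c, c, c, c), c), c, j)
  Sort:  join(c, c, c, h(h(join(c, c, c, j), join(j, j), join(c, j)), h(join(c, c), h(c, j, j), join(c, c, j, j)), h(join(c, c, j), h(c, j, c), join(c, c))), h(h(join(c, c, j, j), h(c, c, c), join(c, c, c, j)), join(j, j, j, j, j, j), h(join(c, c, c, c), h(j, j, j), h(c, j, j))), h(h(join(c, j, j), join(c, c, c, c), c), c, j))
  Rebuild:  h(join(c, c, c, h(h(join(c, c, c, j), join(j, j), join(c, j)), h(join(c, c), h(c, j, j), join(c, c, j, j)), h(join(c, c, j), h(c, j, c), join(c, c))), h(h(join(c, c, j, j), h(c, c, c), join(c, c, c, j)), join(j, j, j, j, j, j), h(join(c, c, c, c), h(j, j, j), h(c, j, j))), h(h(join(c, j, j), join(c, c, c, c), c), c, j)), j, j)
Right:  h(join(c, h(h(join(c, j, join(c, a), j), join(a, join(a, h(c, c, c))), join(c, join(join(j, c), c))), join(j, j, j, join(j, j), j), h(join(c, c, c, c), h(j, join(a, j), j), h(c, j, j))), h(h(join(c, c, c, join(a, j)), join(j, j), join(c, j)), h(join(c, c), h(c, j, j), join(c, c, j, j)), h(join(c, join(j, c)), h(c, join(j, a), c), join(join(c, c), a))), h(h(join(j, j, c), join(c, join(c, c), c), c), c, j), join(c, c), a), j, j)
  Descend into:  join(c, h(h(join(c, j, join(c, a), j), join(a, join(a, h(c, c, c))), join(c, join(join(j, c), c))), join(j, j, j, join(j, j), j), h(join(c, c, c, c), h(j, join(a, j), j), h(c, j, j))), h(h(join(c, c, c, join(a, j)), join(j, j), join(c, j)), h(join(c, c), h(c, j, j), join(c, c, j, j)), h(join(c, join(j, c)), h(c, join(j, a), c), join(join(c, c), a))), h(h(join(j, j, c), join(c, join(c, c), c), c), c, j), join(c, c), a)
  Merge nested applications:  join(c, h(h(join(c, j, join(c, a), j), join(a, join(a, h(c, c, c))), join(c, join(join(j, c), c))), join(j, j, j, join(j, j), j), h(join(c, c, c, c), h(j, join(a, j), j), h(c, j, j))), h(h(join(c, c, c, join(a, j)), join(j, j), join(c, j)), h(join(c, c), h(c, j, j), join(c, c, j, j)), h(join(c, join(j, c)), h(c, join(j, a), c), join(join(c, c), a))), h(h(join(j, j, c), join(c, join(c, c), c), c), c, j), c, c, a)
  Inside:  h(h(join(c, j, join(c, a), j), join(a, join(a, h(c, c, c))), join(c, join(join(j, c), c))), join(j, j, j, join(j, j), j), h(join(c, c, c, c), h(j, join(a, j), j), h(c, j, j)))  →  h(h(join(c, c, j, j), h(c, c, c), join(c, c, c, j)), join(j, j, j, j, j, j), h(join(c, c, c, c), h(j, j, j), h(c, j, j)))
  Simplify inside:  h(h(join(c, c, c, join(a, j)), join(j, j), join(c, j)), h(join(c, c), h(c, j, j), join(c, c, j, j)), h(join(c, join(j, c)), h(c, join(j, a), c), join(join(c, c), a)))  →  h(h(join(c, c, c, j), join(j, j), join(c, j)), h(join(c, c), h(c, j, j), join(c, c, j, j)), h(join(c, c, j), h(c, j, c), join(c, c)))
  Inside:  h(h(join(j, j, c), join(c, join(c, c), c), c), c, j)  →  h(h(join(c, j, j), join(c, c, c, c), c), c, j)
  Unit:  drop a
  Sort arguments:  join(c, c, c, h(h(join(c, c, c, j), join(j, j), join(c, j)), h(join(c, c), h(c, j, j), join(c, c, j, j)), h(join(c, c, j), h(c, j, c), join(c, c))), h(h(join(c, c, j, j), h(c, c, c), join(c, c, c, j)), join(j, j, j, j, j, j), h(join(c, c, c, c), h(j, j, j), h(c, j, j))), h(h(join(c, j, j), join(c, c, c, c), c), c, j))
  Reassemble:  h(join(c, c, c, h(h(join(c, c, c, j), join(j, j), join(c, j)), h(join(c, c), h(c, j, j), join(c, c, j, j)), h(join(c, c, j), h(c, j, c), join(c, c))), h(h(join(c, c, j, j), h(c, c, c), join(c, c, c, j)), join(j, j, j, j, j, j), h(join(c, c, c, c), h(j, j, j), h(c, j, j))), h(h(join(c, j, j), join(c, c, c, c), c), c, j)), j, j)

Answer: yes — both canonical forms are h(join(c, c, c, h(h(join(c, c, c, j), join(j, j), join(c, j)), h(join(c, c), h(c, j, j), join(c, c, j, j)), h(join(c, c, j), h(c, j, c), join(c, c))), h(h(join(c, c, j, j), h(c, c, c), join(c, c, c, j)), join(j, j, j, j, j, j), h(join(c, c, c, c), h(j, j, j), h(c, j, j))), h(h(join(c, j, j), join(c, c, c, c), c), c, j)), j, j)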